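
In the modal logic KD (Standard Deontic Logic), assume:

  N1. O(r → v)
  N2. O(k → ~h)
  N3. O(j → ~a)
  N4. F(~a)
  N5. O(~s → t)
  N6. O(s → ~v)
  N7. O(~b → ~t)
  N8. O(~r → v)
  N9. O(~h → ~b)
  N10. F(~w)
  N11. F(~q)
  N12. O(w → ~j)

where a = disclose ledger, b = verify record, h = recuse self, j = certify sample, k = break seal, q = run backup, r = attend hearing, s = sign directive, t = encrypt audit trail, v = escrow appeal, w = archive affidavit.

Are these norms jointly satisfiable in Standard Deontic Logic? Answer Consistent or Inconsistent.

Premise 3 is O(j → ~a), but O(j) is not derivable from the premises, so it does not yield O(~a).
So O(~a) is not derivable, and the apparent clash with O(a) does not arise.
A world satisfying every obligation exists (e.g. a=true, b=true, h=true, j=false, k=false, q=true, r=false, s=false, t=true, v=true, w=true); no atom is both obligatory and forbidden, so the set is consistent.

Consistent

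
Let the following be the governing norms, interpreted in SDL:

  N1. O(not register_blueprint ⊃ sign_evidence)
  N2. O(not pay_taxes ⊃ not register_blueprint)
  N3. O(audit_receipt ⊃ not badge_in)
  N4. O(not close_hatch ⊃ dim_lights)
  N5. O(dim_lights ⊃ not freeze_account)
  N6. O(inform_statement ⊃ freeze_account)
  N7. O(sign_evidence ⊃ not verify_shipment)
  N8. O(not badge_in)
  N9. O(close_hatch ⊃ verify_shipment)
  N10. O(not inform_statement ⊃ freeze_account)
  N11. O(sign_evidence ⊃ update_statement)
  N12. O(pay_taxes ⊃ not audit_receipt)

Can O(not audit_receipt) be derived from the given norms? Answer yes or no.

Premises 10 and 6 cover both cases: O(not inform_statement ⊃ freeze_account) and O(inform_statement ⊃ freeze_account). Since not inform_statement ∨ inform_statement is a tautology, O(freeze_account) follows.
Premise 5, O(dim_lights ⊃ not freeze_account), contraposes to O(freeze_account ⊃ not dim_lights); with O(freeze_account) we get O(not dim_lights).
Premise 4, O(not close_hatch ⊃ dim_lights), contraposes to O(not dim_lights ⊃ close_hatch); with O(not dim_lights) we get O(close_hatch).
Applying K to premise 9 (O(close_hatch ⊃ verify_shipment)) and O(close_hatch) yields O(verify_shipment).
Premise 7, O(sign_evidence ⊃ not verify_shipment), contraposes to O(verify_shipment ⊃ not sign_evidence); with O(verify_shipment) we get O(not sign_evidence).
Premise 1 is O(not register_blueprint ⊃ sign_evidence); contrapositively O(not sign_evidence ⊃ register_blueprint). Since O(not sign_evidence) holds, K gives O(register_blueprint).
Premise 2, O(not pay_taxes ⊃ not register_blueprint), contraposes to O(register_blueprint ⊃ pay_taxes); with O(register_blueprint) we get O(pay_taxes).
From O(pay_taxes) and premise 12, O(pay_taxes ⊃ not audit_receipt), we obtain O(not audit_receipt).
Premises 3, 8, 11 do not contribute to this derivation.
So O(not audit_receipt) follows.

Yes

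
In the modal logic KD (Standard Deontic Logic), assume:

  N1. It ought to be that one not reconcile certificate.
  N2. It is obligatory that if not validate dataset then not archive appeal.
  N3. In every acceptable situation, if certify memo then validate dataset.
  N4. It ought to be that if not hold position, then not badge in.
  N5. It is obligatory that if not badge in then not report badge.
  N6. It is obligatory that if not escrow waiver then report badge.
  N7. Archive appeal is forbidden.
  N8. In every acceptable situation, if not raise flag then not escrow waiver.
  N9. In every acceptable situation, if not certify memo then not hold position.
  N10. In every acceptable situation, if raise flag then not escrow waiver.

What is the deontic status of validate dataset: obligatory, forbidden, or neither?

By case analysis on ¬raise_flag: premise 8 gives O(¬raise_flag → ¬escrow_waiver) and premise 10 gives O(raise_flag → ¬escrow_waiver), so O(¬escrow_waiver) either way.
Applying K to premise 6 (O(¬escrow_waiver → report_badge)) and O(¬escrow_waiver) yields O(report_badge).
Premise 5 is O(¬badge_in → ¬report_badge); contrapositively O(report_badge → badge_in). Since O(report_badge) holds, K gives O(badge_in).
Premise 4, O(¬hold_position → ¬badge_in), contraposes to O(badge_in → hold_position); with O(badge_in) we get O(hold_position).
Premise 9, O(¬certify_memo → ¬hold_position), contraposes to O(hold_position → certify_memo); with O(hold_position) we get O(certify_memo).
Applying K to premise 3 (O(certify_memo → validate_dataset)) and O(certify_memo) yields O(validate_dataset).
Premises 1, 2, 7 do not contribute to this derivation.
Hence validate_dataset is obligatory.

Obligatory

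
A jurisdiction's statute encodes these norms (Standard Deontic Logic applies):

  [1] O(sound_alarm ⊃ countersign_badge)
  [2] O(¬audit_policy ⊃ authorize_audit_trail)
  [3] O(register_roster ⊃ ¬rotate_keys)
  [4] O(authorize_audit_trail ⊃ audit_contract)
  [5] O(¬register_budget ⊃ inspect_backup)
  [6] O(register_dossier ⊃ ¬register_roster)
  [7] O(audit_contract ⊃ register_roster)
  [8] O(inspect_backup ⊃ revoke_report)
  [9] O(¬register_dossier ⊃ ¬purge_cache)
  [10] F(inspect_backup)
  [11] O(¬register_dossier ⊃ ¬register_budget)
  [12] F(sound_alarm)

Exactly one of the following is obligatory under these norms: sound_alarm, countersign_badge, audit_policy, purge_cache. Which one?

Premise 10 is F(inspect_backup), i.e. O(¬inspect_backup).
Premise 5 is O(¬register_budget ⊃ inspect_backup); contrapositively O(¬inspect_backup ⊃ register_budget). Since O(¬inspect_backup) holds, K gives O(register_budget).
The contrapositive of premise 11 (O(¬register_dossier ⊃ ¬register_budget)) is O(register_budget ⊃ register_dossier), and O(register_budget) is already established, so O(register_dossier).
Premise 6 is O(register_dossier ⊃ ¬register_roster); since O(register_dossier), deontic closure gives O(¬register_roster).
Premise 7, O(audit_contract ⊃ register_roster), contraposes to O(¬register_roster ⊃ ¬audit_contract); with O(¬register_roster) we get O(¬audit_contract).
Premise 4, O(authorize_audit_trail ⊃ audit_contract), contraposes to O(¬audit_contract ⊃ ¬authorize_audit_trail); with O(¬audit_contract) we get O(¬authorize_audit_trail).
Premise 2 is O(¬audit_policy ⊃ authorize_audit_trail); contrapositively O(¬authorize_audit_trail ⊃ audit_policy). Since O(¬authorize_audit_trail) holds, K gives O(audit_policy).
So O(audit_policy) holds — audit_policy is obligatory. None of the other listed options is made obligatory by any chain of premises.

audit_policy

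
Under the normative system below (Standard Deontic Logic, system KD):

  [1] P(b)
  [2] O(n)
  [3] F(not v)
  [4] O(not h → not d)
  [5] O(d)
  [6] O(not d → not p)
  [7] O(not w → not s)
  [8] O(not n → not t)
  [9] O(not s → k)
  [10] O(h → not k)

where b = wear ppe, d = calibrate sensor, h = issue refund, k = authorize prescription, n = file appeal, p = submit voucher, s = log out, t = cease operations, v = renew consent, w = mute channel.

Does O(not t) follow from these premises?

Premise 8 is O(not n → not t), but O(not n) is not derivable from the premises, so it does not yield O(not t).
No other premise forces O(not t). An ideal world satisfying every premise can still have not t false, so O(not t) is not derivable.

No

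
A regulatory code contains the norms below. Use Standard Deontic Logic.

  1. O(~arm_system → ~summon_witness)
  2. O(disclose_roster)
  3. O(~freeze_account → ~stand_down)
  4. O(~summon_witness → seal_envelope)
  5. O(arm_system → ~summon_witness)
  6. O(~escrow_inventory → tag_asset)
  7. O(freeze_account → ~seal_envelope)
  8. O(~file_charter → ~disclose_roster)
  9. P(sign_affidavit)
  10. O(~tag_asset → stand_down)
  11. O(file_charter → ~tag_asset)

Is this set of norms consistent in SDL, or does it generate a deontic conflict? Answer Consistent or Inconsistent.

Inconsistent

Premises 1 and 5 are O(~arm_system → ~summon_witness) and O(arm_system → ~summon_witness); every ideal world satisfies ~arm_system or arm_system, so in either case ~summon_witness holds — hence O(~summon_witness).
Applying K to premise 4 (O(~summon_witness → seal_envelope)) and O(~summon_witness) yields O(seal_envelope).
Premise 7 is O(freeze_account → ~seal_envelope); contrapositively O(seal_envelope → ~freeze_account). Since O(seal_envelope) holds, K gives O(~freeze_account).
With premise 3, O(~freeze_account → ~stand_down), the K-axiom yields O(~stand_down).
The contrapositive of premise 10 (O(~tag_asset → stand_down)) is O(~stand_down → tag_asset), and O(~stand_down) is already established, so O(tag_asset).
The contrapositive of premise 11 (O(file_charter → ~tag_asset)) is O(tag_asset → ~file_charter), and O(tag_asset) is already established, so O(~file_charter).
With premise 8, O(~file_charter → ~disclose_roster), the K-axiom yields O(~disclose_roster).
But premise 2 directly asserts O(disclose_roster).
We now have both O(~disclose_roster) and O(disclose_roster) — disclose_roster is simultaneously obligatory and forbidden, violating the D-axiom.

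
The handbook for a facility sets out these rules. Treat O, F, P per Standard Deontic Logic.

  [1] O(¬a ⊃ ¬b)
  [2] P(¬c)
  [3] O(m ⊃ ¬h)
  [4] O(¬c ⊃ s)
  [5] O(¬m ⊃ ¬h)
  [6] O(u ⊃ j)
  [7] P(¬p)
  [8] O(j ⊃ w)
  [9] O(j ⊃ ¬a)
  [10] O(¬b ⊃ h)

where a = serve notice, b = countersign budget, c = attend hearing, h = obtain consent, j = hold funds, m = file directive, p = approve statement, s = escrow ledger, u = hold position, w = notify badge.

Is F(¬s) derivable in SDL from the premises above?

Premise 4 is O(¬c ⊃ s), but O(¬c) is not derivable from the premises (the permission P(¬c) asserts only ¬O(c), not O(¬c)), so it does not yield O(s).
No other premise forces O(s). An ideal world satisfying every premise can still have ¬s true, so F(¬s) is not derivable.

No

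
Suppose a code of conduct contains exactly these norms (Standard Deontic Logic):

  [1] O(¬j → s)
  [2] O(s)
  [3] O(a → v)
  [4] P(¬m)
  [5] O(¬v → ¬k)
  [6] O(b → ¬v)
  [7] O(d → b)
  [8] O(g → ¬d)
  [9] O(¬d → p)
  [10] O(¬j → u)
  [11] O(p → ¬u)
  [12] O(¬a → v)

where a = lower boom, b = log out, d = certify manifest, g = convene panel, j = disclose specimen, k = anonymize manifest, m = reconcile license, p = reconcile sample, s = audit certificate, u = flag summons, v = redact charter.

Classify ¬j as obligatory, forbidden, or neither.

Premises 3 and 12 are O(a → v) and O(¬a → v); every ideal world satisfies a or ¬a, so in either case v holds — hence O(v).
The contrapositive of premise 6 (O(b → ¬v)) is O(v → ¬b), and O(v) is already established, so O(¬b).
Premise 7, O(d → b), contraposes to O(¬b → ¬d); with O(¬b) we get O(¬d).
Premise 9 is O(¬d → p); since O(¬d), deontic closure gives O(p).
Applying K to premise 11 (O(p → ¬u)) and O(p) yields O(¬u).
The contrapositive of premise 10 (O(¬j → u)) is O(¬u → j), and O(¬u) is already established, so O(j).
Premises 1, 2, 4, 5, 8 do not contribute to this derivation.
Thus O(j), which is F(¬j): ¬j is forbidden.

Forbidden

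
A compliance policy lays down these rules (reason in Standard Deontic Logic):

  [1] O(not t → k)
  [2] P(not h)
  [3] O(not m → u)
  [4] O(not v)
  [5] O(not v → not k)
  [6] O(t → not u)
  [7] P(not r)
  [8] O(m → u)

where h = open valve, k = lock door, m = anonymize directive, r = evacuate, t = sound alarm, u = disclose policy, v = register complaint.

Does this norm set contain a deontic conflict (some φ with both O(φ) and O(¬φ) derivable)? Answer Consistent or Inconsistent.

Inconsistent

By case analysis on m: premise 8 gives O(m → u) and premise 3 gives O(not m → u), so O(u) either way.
Premise 6 is O(t → not u); contrapositively O(u → not t). Since O(u) holds, K gives O(not t).
Premise 1 is O(not t → k); since O(not t), deontic closure gives O(k).
The contrapositive of premise 5 (O(not v → not k)) is O(k → v), and O(k) is already established, so O(v).
But premise 4 directly asserts O(not v).
We now have both O(v) and O(not v) — v is simultaneously obligatory and forbidden, violating the D-axiom.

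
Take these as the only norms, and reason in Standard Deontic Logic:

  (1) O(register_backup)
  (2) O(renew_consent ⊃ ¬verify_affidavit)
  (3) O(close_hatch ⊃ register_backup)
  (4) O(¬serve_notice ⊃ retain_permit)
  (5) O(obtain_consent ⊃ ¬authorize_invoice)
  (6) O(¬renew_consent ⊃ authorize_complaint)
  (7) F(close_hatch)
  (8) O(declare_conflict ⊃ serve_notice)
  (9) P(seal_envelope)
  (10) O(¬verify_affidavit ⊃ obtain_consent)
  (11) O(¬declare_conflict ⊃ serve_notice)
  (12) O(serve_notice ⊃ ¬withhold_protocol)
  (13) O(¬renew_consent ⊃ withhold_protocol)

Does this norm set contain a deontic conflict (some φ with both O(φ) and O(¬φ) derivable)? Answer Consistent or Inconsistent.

Consistent

Premise 3 is O(close_hatch ⊃ register_backup); even if O(register_backup) held, inferring O(close_hatch) would be affirming the consequent — invalid.
So O(close_hatch) is not derivable, and the apparent clash with O(¬close_hatch) does not arise.
A world satisfying every obligation exists (e.g. authorize_complaint=false, authorize_invoice=false, close_hatch=false, declare_conflict=false, obtain_consent=true, register_backup=true, renew_consent=true, retain_permit=false, seal_envelope=false, serve_notice=true, verify_affidavit=false, withhold_protocol=false); no atom is both obligatory and forbidden, so the set is consistent.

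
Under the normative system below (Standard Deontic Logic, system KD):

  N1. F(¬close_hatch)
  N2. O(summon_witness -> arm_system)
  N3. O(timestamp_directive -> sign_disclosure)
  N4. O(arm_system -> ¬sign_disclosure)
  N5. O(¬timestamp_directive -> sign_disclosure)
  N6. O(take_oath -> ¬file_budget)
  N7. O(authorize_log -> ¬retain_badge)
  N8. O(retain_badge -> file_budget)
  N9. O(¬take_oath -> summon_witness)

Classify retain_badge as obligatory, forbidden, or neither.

Premises 5 and 3 are O(¬timestamp_directive -> sign_disclosure) and O(timestamp_directive -> sign_disclosure); every ideal world satisfies ¬timestamp_directive or timestamp_directive, so in either case sign_disclosure holds — hence O(sign_disclosure).
Premise 4 is O(arm_system -> ¬sign_disclosure); contrapositively O(sign_disclosure -> ¬arm_system). Since O(sign_disclosure) holds, K gives O(¬arm_system).
Premise 2 is O(summon_witness -> arm_system); contrapositively O(¬arm_system -> ¬summon_witness). Since O(¬arm_system) holds, K gives O(¬summon_witness).
Premise 9 is O(¬take_oath -> summon_witness); contrapositively O(¬summon_witness -> take_oath). Since O(¬summon_witness) holds, K gives O(take_oath).
Premise 6 is O(take_oath -> ¬file_budget); since O(take_oath), deontic closure gives O(¬file_budget).
The contrapositive of premise 8 (O(retain_badge -> file_budget)) is O(¬file_budget -> ¬retain_badge), and O(¬file_budget) is already established, so O(¬retain_badge).
Premises 1, 7 do not contribute to this derivation.
Thus O(¬retain_badge), which is F(retain_badge): retain_badge is forbidden.

Forbidden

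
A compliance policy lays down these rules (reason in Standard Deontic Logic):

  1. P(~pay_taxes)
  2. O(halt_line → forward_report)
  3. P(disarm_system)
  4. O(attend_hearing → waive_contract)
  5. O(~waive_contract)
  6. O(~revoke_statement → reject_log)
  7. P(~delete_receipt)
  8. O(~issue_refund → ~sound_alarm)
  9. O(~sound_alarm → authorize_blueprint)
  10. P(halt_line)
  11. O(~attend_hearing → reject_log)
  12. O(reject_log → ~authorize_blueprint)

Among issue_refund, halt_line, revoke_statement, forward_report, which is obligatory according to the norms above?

issue_refund

From premise 5 we have O(~waive_contract).
Premise 4 is O(attend_hearing → waive_contract); contrapositively O(~waive_contract → ~attend_hearing). Since O(~waive_contract) holds, K gives O(~attend_hearing).
Premise 11 is O(~attend_hearing → reject_log); since O(~attend_hearing), deontic closure gives O(reject_log).
With premise 12, O(reject_log → ~authorize_blueprint), the K-axiom yields O(~authorize_blueprint).
Premise 9 is O(~sound_alarm → authorize_blueprint); contrapositively O(~authorize_blueprint → sound_alarm). Since O(~authorize_blueprint) holds, K gives O(sound_alarm).
The contrapositive of premise 8 (O(~issue_refund → ~sound_alarm)) is O(sound_alarm → issue_refund), and O(sound_alarm) is already established, so O(issue_refund).
So O(issue_refund) holds — issue_refund is obligatory. None of the other listed options is made obligatory by any chain of premises.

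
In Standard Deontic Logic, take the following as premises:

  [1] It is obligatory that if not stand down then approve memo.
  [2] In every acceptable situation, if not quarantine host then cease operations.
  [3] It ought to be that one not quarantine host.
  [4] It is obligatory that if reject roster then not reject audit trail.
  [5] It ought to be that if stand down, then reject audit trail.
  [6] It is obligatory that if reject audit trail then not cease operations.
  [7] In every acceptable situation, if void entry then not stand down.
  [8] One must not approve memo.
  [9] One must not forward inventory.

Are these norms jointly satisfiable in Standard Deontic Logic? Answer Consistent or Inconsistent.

Premise 3 gives O(¬quarantine_host).
With premise 2, O(¬quarantine_host → cease_operations), the K-axiom yields O(cease_operations).
Premise 6, O(reject_audit_trail → ¬cease_operations), contraposes to O(cease_operations → ¬reject_audit_trail); with O(cease_operations) we get O(¬reject_audit_trail).
The contrapositive of premise 5 (O(stand_down → reject_audit_trail)) is O(¬reject_audit_trail → ¬stand_down), and O(¬reject_audit_trail) is already established, so O(¬stand_down).
From O(¬stand_down) and premise 1, O(¬stand_down → approve_memo), we obtain O(approve_memo).
But premise 8, F(approve_memo), means O(¬approve_memo).
We now have both O(approve_memo) and O(¬approve_memo) — approve_memo is simultaneously obligatory and forbidden, violating the D-axiom.

Inconsistent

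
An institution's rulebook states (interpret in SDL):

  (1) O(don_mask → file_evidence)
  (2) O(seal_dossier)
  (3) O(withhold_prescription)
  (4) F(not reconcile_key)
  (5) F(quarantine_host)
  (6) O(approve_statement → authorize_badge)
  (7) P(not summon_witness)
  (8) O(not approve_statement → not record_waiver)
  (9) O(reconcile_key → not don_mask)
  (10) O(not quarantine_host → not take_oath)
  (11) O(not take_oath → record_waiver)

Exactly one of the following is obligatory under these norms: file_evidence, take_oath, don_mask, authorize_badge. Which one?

Premise 5 is F(quarantine_host), i.e. O(not quarantine_host).
Premise 10 is O(not quarantine_host → not take_oath); since O(not quarantine_host), deontic closure gives O(not take_oath).
From O(not take_oath) and premise 11, O(not take_oath → record_waiver), we obtain O(record_waiver).
Premise 8 is O(not approve_statement → not record_waiver); contrapositively O(record_waiver → approve_statement). Since O(record_waiver) holds, K gives O(approve_statement).
With premise 6, O(approve_statement → authorize_badge), the K-axiom yields O(authorize_badge).
So O(authorize_badge) holds — authorize_badge is obligatory. None of the other listed options is made obligatory by any chain of premises.

authorize_badge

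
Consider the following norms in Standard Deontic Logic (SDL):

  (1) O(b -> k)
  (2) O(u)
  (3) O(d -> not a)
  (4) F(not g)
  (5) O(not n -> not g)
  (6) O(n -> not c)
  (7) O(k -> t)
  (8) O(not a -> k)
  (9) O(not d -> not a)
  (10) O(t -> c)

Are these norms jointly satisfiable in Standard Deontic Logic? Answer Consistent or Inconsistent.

Inconsistent

By case analysis on d: premise 3 gives O(d -> not a) and premise 9 gives O(not d -> not a), so O(not a) either way.
With premise 8, O(not a -> k), the K-axiom yields O(k).
Premise 7 is O(k -> t); since O(k), deontic closure gives O(t).
Applying K to premise 10 (O(t -> c)) and O(t) yields O(c).
Premise 6 is O(n -> not c); contrapositively O(c -> not n). Since O(c) holds, K gives O(not n).
With premise 5, O(not n -> not g), the K-axiom yields O(not g).
But premise 4, F(not g), means O(g).
We now have both O(not g) and O(g) — g is simultaneously obligatory and forbidden, violating the D-axiom.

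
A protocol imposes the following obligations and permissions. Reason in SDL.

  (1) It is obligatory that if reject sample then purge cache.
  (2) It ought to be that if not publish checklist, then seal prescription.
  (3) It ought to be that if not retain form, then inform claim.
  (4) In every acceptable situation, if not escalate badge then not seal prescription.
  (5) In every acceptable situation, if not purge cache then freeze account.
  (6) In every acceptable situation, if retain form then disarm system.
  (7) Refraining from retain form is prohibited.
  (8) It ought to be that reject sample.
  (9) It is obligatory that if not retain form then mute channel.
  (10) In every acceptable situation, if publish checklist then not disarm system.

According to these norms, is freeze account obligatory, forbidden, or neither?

Premise 5 is O(¬purge_cache → freeze_account), but O(¬purge_cache) is not derivable from the premises, so it does not yield O(freeze_account).
No premise or chain of K-axiom applications forces O(freeze_account), and none forces O(¬freeze_account). So freeze_account is neither obligatory nor forbidden under these norms.

Neither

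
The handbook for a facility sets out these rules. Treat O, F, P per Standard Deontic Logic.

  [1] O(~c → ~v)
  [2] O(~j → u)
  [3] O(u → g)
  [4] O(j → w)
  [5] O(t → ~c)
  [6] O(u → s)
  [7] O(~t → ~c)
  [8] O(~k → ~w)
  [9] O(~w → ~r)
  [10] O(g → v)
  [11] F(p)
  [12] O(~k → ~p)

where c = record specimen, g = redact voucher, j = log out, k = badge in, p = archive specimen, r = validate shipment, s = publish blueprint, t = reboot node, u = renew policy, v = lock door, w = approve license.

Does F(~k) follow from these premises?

Yes

Premises 7 and 5 are O(~t → ~c) and O(t → ~c); every ideal world satisfies ~t or t, so in either case ~c holds — hence O(~c).
Applying K to premise 1 (O(~c → ~v)) and O(~c) yields O(~v).
Premise 10, O(g → v), contraposes to O(~v → ~g); with O(~v) we get O(~g).
Premise 3, O(u → g), contraposes to O(~g → ~u); with O(~g) we get O(~u).
The contrapositive of premise 2 (O(~j → u)) is O(~u → j), and O(~u) is already established, so O(j).
With premise 4, O(j → w), the K-axiom yields O(w).
Premise 8, O(~k → ~w), contraposes to O(w → k); with O(w) we get O(k).
Premises 6, 9, 11, 12 do not contribute to this derivation.
So O(k) holds, i.e. F(~k). The claim follows.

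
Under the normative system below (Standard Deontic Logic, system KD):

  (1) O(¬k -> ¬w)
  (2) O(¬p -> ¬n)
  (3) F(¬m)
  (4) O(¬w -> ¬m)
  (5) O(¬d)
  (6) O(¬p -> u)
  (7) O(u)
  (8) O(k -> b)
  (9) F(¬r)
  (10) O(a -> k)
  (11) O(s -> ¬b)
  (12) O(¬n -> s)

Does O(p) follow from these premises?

Premise 3 is F(¬m), i.e. O(m).
Premise 4 is O(¬w -> ¬m); contrapositively O(m -> w). Since O(m) holds, K gives O(w).
The contrapositive of premise 1 (O(¬k -> ¬w)) is O(w -> k), and O(w) is already established, so O(k).
Premise 8 is O(k -> b); since O(k), deontic closure gives O(b).
Premise 11 is O(s -> ¬b); contrapositively O(b -> ¬s). Since O(b) holds, K gives O(¬s).
The contrapositive of premise 12 (O(¬n -> s)) is O(¬s -> n), and O(¬s) is already established, so O(n).
The contrapositive of premise 2 (O(¬p -> ¬n)) is O(n -> p), and O(n) is already established, so O(p).
Premises 5, 6, 7, 9, 10 do not contribute to this derivation.
So O(p) follows.

Yes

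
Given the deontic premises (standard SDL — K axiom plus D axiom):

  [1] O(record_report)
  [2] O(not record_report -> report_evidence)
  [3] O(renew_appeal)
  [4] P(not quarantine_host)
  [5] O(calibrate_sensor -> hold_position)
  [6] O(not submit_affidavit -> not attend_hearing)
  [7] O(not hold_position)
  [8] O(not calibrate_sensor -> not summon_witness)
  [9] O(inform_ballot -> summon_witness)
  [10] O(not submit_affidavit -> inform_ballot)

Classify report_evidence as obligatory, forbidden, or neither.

Premise 2 is O(not record_report -> report_evidence), but O(not record_report) is not derivable from the premises, so it does not yield O(report_evidence).
No premise or chain of K-axiom applications forces O(report_evidence), and none forces O(not report_evidence). So report_evidence is neither obligatory nor forbidden under these norms.

Neither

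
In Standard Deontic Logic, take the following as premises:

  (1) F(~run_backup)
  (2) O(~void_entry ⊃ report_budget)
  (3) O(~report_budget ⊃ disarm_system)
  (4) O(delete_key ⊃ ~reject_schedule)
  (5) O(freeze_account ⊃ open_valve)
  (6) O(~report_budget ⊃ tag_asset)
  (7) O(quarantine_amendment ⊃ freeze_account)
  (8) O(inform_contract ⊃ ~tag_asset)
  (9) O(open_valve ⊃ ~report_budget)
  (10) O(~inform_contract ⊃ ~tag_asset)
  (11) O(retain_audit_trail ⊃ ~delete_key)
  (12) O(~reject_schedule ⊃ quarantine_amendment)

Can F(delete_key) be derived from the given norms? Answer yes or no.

Yes

Premises 8 and 10 cover both cases: O(inform_contract ⊃ ~tag_asset) and O(~inform_contract ⊃ ~tag_asset). Since inform_contract ∨ ~inform_contract is a tautology, O(~tag_asset) follows.
Premise 6 is O(~report_budget ⊃ tag_asset); contrapositively O(~tag_asset ⊃ report_budget). Since O(~tag_asset) holds, K gives O(report_budget).
The contrapositive of premise 9 (O(open_valve ⊃ ~report_budget)) is O(report_budget ⊃ ~open_valve), and O(report_budget) is already established, so O(~open_valve).
Premise 5 is O(freeze_account ⊃ open_valve); contrapositively O(~open_valve ⊃ ~freeze_account). Since O(~open_valve) holds, K gives O(~freeze_account).
The contrapositive of premise 7 (O(quarantine_amendment ⊃ freeze_account)) is O(~freeze_account ⊃ ~quarantine_amendment), and O(~freeze_account) is already established, so O(~quarantine_amendment).
Premise 12 is O(~reject_schedule ⊃ quarantine_amendment); contrapositively O(~quarantine_amendment ⊃ reject_schedule). Since O(~quarantine_amendment) holds, K gives O(reject_schedule).
The contrapositive of premise 4 (O(delete_key ⊃ ~reject_schedule)) is O(reject_schedule ⊃ ~delete_key), and O(reject_schedule) is already established, so O(~delete_key).
Premises 1, 2, 3, 11 do not contribute to this derivation.
So O(~delete_key) holds, i.e. F(delete_key). The claim follows.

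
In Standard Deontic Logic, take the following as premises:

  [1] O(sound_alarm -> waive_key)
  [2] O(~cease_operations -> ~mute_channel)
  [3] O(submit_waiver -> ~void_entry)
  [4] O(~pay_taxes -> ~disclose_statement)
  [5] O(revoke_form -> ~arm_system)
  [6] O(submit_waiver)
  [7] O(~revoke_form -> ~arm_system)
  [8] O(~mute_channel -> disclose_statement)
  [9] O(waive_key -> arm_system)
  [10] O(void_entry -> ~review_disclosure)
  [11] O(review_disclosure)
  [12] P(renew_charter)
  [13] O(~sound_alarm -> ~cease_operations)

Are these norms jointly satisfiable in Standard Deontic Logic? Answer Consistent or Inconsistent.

Premise 10 is O(void_entry -> ~review_disclosure), but O(void_entry) is not derivable from the premises, so it does not yield O(~review_disclosure).
So O(~review_disclosure) is not derivable, and the apparent clash with O(review_disclosure) does not arise.
A world satisfying every obligation exists (e.g. arm_system=false, cease_operations=false, disclose_statement=true, mute_channel=false, pay_taxes=true, renew_charter=false, review_disclosure=true, revoke_form=false, sound_alarm=false, submit_waiver=true, void_entry=false, waive_key=false); no atom is both obligatory and forbidden, so the set is consistent.

Consistent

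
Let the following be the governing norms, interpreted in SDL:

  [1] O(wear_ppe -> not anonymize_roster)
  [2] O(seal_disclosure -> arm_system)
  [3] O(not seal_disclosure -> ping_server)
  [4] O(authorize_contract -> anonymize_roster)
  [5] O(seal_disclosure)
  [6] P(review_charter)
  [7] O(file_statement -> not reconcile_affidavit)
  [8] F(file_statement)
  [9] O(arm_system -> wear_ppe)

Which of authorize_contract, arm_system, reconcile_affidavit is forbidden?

Premise 5 states O(seal_disclosure) outright.
Applying K to premise 2 (O(seal_disclosure -> arm_system)) and O(seal_disclosure) yields O(arm_system).
From O(arm_system) and premise 9, O(arm_system -> wear_ppe), we obtain O(wear_ppe).
Applying K to premise 1 (O(wear_ppe -> not anonymize_roster)) and O(wear_ppe) yields O(not anonymize_roster).
The contrapositive of premise 4 (O(authorize_contract -> anonymize_roster)) is O(not anonymize_roster -> not authorize_contract), and O(not anonymize_roster) is already established, so O(not authorize_contract).
So O(not authorize_contract) holds, i.e. authorize_contract is forbidden. None of the other listed options is forbidden under the premises.

authorize_contract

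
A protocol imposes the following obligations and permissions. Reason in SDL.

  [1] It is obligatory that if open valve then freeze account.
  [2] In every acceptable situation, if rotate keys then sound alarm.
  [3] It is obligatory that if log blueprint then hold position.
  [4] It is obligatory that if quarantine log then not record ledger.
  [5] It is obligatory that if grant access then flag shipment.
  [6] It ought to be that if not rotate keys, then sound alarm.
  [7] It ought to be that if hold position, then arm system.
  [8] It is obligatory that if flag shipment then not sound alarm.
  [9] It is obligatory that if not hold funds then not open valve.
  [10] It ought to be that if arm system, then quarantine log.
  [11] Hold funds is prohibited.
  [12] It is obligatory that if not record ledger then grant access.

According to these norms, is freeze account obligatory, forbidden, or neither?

Premise 1 is O(open_valve → freeze_account), but O(open_valve) is not derivable from the premises, so it does not yield O(freeze_account).
No premise or chain of K-axiom applications forces O(freeze_account), and none forces O(¬freeze_account). So freeze_account is neither obligatory nor forbidden under these norms.

Neither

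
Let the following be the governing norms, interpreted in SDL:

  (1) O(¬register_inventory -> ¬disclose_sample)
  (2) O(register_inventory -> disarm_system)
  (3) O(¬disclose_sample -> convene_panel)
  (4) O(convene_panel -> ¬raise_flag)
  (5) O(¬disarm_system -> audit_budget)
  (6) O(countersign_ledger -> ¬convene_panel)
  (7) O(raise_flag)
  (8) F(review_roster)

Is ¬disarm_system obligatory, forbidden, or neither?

Premise 7 states O(raise_flag) outright.
Premise 4, O(convene_panel -> ¬raise_flag), contraposes to O(raise_flag -> ¬convene_panel); with O(raise_flag) we get O(¬convene_panel).
The contrapositive of premise 3 (O(¬disclose_sample -> convene_panel)) is O(¬convene_panel -> disclose_sample), and O(¬convene_panel) is already established, so O(disclose_sample).
The contrapositive of premise 1 (O(¬register_inventory -> ¬disclose_sample)) is O(disclose_sample -> register_inventory), and O(disclose_sample) is already established, so O(register_inventory).
Premise 2 is O(register_inventory -> disarm_system); since O(register_inventory), deontic closure gives O(disarm_system).
Premises 5, 6, 8 do not contribute to this derivation.
Thus O(disarm_system), which is F(¬disarm_system): ¬disarm_system is forbidden.

Forbidden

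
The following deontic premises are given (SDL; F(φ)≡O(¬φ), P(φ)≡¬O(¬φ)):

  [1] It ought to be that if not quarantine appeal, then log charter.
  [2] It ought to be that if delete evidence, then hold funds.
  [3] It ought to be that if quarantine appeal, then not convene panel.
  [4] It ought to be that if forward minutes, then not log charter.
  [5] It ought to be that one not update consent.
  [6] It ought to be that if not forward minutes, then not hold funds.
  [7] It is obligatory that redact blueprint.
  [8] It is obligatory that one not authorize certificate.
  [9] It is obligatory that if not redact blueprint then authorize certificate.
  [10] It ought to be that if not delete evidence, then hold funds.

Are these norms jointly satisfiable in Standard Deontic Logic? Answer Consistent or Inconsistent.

Consistent

Premise 9 is O(¬redact_blueprint → authorize_certificate), but O(¬redact_blueprint) is not derivable from the premises, so it does not yield O(authorize_certificate).
So O(authorize_certificate) is not derivable, and the apparent clash with O(¬authorize_certificate) does not arise.
A world satisfying every obligation exists (e.g. authorize_certificate=false, convene_panel=false, delete_evidence=false, forward_minutes=true, hold_funds=true, log_charter=false, quarantine_appeal=true, redact_blueprint=true, update_consent=false); no atom is both obligatory and forbidden, so the set is consistent.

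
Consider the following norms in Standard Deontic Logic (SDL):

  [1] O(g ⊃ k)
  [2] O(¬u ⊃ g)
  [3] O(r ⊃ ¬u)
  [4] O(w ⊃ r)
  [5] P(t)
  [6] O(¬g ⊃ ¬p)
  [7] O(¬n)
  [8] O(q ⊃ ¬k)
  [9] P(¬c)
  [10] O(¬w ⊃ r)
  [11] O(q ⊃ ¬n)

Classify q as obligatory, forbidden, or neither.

Forbidden

By case analysis on ¬w: premise 10 gives O(¬w ⊃ r) and premise 4 gives O(w ⊃ r), so O(r) either way.
Premise 3 is O(r ⊃ ¬u); since O(r), deontic closure gives O(¬u).
Applying K to premise 2 (O(¬u ⊃ g)) and O(¬u) yields O(g).
With premise 1, O(g ⊃ k), the K-axiom yields O(k).
Premise 8 is O(q ⊃ ¬k); contrapositively O(k ⊃ ¬q). Since O(k) holds, K gives O(¬q).
Premises 5, 6, 7, 9, 11 do not contribute to this derivation.
Thus O(¬q), which is F(q): q is forbidden.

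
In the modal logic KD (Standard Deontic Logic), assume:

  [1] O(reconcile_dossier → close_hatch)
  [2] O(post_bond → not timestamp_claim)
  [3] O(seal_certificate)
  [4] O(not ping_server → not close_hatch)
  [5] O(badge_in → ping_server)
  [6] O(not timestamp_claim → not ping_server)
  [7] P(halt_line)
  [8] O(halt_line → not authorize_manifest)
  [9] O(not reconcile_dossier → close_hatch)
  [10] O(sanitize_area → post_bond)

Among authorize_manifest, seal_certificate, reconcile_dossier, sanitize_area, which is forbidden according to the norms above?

Premises 1 and 9 cover both cases: O(reconcile_dossier → close_hatch) and O(not reconcile_dossier → close_hatch). Since reconcile_dossier ∨ not reconcile_dossier is a tautology, O(close_hatch) follows.
Premise 4 is O(not ping_server → not close_hatch); contrapositively O(close_hatch → ping_server). Since O(close_hatch) holds, K gives O(ping_server).
The contrapositive of premise 6 (O(not timestamp_claim → not ping_server)) is O(ping_server → timestamp_claim), and O(ping_server) is already established, so O(timestamp_claim).
Premise 2 is O(post_bond → not timestamp_claim); contrapositively O(timestamp_claim → not post_bond). Since O(timestamp_claim) holds, K gives O(not post_bond).
Premise 10 is O(sanitize_area → post_bond); contrapositively O(not post_bond → not sanitize_area). Since O(not post_bond) holds, K gives O(not sanitize_area).
So O(not sanitize_area) holds, i.e. sanitize_area is forbidden. None of the other listed options is forbidden under the premises.

sanitize_area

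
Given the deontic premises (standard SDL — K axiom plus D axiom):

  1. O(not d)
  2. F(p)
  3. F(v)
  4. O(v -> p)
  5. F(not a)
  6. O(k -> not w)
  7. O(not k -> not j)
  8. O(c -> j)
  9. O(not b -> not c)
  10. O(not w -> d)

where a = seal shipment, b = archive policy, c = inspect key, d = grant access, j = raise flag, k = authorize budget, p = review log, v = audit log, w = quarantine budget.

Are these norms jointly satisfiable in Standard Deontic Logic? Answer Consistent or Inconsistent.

Consistent

Premise 4 is O(v -> p), but O(v) is not derivable from the premises, so it does not yield O(p).
So O(p) is not derivable, and the apparent clash with O(not p) does not arise.
A world satisfying every obligation exists (e.g. a=true, b=false, c=false, d=false, j=false, k=false, p=false, v=false, w=true); no atom is both obligatory and forbidden, so the set is consistent.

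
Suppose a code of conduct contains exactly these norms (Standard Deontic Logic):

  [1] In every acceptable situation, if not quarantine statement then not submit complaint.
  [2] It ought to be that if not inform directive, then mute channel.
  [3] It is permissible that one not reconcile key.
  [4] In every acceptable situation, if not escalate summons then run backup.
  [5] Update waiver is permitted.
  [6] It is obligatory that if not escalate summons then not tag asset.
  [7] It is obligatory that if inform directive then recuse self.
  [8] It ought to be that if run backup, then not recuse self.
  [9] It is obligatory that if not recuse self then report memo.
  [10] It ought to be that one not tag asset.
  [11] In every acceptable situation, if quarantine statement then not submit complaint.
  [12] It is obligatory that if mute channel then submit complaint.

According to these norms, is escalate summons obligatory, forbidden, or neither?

Obligatory

By case analysis on quarantine_statement: premise 11 gives O(quarantine_statement → ¬submit_complaint) and premise 1 gives O(¬quarantine_statement → ¬submit_complaint), so O(¬submit_complaint) either way.
Premise 12 is O(mute_channel → submit_complaint); contrapositively O(¬submit_complaint → ¬mute_channel). Since O(¬submit_complaint) holds, K gives O(¬mute_channel).
The contrapositive of premise 2 (O(¬inform_directive → mute_channel)) is O(¬mute_channel → inform_directive), and O(¬mute_channel) is already established, so O(inform_directive).
With premise 7, O(inform_directive → recuse_self), the K-axiom yields O(recuse_self).
The contrapositive of premise 8 (O(run_backup → ¬recuse_self)) is O(recuse_self → ¬run_backup), and O(recuse_self) is already established, so O(¬run_backup).
Premise 4, O(¬escalate_summons → run_backup), contraposes to O(¬run_backup → escalate_summons); with O(¬run_backup) we get O(escalate_summons).
Premises 3, 5, 6, 9, 10 do not contribute to this derivation.
Hence escalate_summons is obligatory.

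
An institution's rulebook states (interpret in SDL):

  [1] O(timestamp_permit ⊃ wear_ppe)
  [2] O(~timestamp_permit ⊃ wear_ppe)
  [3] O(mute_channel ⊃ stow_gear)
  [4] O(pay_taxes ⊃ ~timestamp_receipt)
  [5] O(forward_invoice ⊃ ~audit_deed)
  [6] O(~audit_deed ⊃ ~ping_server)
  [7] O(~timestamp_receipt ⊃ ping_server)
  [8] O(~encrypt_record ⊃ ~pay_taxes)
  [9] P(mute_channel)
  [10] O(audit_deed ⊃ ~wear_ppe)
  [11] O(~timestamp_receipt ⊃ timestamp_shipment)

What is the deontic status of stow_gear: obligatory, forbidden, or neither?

Premise 3 is O(mute_channel ⊃ stow_gear), but O(mute_channel) is not derivable from the premises (the permission P(mute_channel) asserts only ~O(~mute_channel), not O(mute_channel)), so it does not yield O(stow_gear).
No premise or chain of K-axiom applications forces O(stow_gear), and none forces O(~stow_gear). So stow_gear is neither obligatory nor forbidden under these norms.

Neither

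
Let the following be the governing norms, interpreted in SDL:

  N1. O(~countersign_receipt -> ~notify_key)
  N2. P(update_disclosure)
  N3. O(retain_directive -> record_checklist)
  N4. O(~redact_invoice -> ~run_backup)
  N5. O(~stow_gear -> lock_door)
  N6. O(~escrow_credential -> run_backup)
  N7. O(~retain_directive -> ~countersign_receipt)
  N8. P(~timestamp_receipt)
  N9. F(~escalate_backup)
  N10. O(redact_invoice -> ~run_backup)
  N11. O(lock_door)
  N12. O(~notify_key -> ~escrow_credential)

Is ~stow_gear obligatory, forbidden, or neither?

Neither

Premise 5 is O(~stow_gear -> lock_door); even if O(lock_door) held, inferring O(~stow_gear) would be affirming the consequent — invalid.
No premise or chain of K-axiom applications forces O(~stow_gear), and none forces O(stow_gear). So ~stow_gear is neither obligatory nor forbidden under these norms.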